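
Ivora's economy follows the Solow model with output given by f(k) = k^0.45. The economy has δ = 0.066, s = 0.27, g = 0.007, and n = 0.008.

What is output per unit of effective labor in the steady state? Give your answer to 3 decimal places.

y* ≈ 2.678

At the steady state, Δk = 0, so s·k^α = (n + g + δ)·k.
Dividing both sides by k: k^(1−α) = s / (n + g + δ).
k^0.55 = 0.27 / (0.008 + 0.007 + 0.066) = 0.27 / 0.081 = 3.3333
k* = 3.3333^(1/0.55) ≈ 8.9265
y* = (k*)^α = 8.9265^0.45 ≈ 2.6780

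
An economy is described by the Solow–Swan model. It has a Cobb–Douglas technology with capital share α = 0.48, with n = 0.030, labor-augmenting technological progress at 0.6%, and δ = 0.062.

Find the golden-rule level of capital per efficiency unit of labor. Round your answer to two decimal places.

The golden rule sets f'(k) = n + g + δ, i.e. α·k^(α−1) = n + g + δ.
So k^(1−α) = α / (n + g + δ) = 0.48 / 0.098 = 4.8980.
k_gold = 4.8980^(1/0.52) ≈ 21.2304

k_gold ≈ 21.23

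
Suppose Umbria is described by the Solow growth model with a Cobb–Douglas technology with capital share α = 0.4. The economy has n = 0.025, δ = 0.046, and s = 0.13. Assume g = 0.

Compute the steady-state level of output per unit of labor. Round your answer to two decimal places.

Steady state requires s·f(k) = (n + δ)·k, i.e. s·k^α = (n + δ)·k.
Dividing both sides by k: k^(1−α) = s / (n + δ).
k^0.6 = 0.13 / (0.025 + 0.046) = 0.13 / 0.071 = 1.8310
k* = 1.8310^(1/0.6) ≈ 2.7404
y* = (k*)^α = 2.7404^0.4 ≈ 1.4967

y* = 1.50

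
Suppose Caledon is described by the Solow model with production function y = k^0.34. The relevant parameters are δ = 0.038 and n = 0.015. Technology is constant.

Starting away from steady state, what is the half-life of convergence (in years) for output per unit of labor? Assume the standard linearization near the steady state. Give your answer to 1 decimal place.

Near the steady state the convergence rate is λ = (1 − α)(n + δ).
λ = (1 − 0.34) × 0.053 = 0.66 × 0.053 = 0.03498
Half-life = ln 2 / λ = 0.6931 / 0.03498 ≈ 19.81 years

half-life ≈ 19.8 years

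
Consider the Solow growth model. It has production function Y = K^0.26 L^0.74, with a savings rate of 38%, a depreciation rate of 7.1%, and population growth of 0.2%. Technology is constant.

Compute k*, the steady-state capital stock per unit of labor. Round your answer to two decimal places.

At the steady state, Δk = 0, so s·k^α = (n + δ)·k.
Dividing both sides by k: k^(1−α) = s / (n + δ).
k^0.74 = 0.38 / (0.002 + 0.071) = 0.38 / 0.073 = 5.2055
k* = 5.2055^(1/0.74) ≈ 9.2938

k* ≈ 9.29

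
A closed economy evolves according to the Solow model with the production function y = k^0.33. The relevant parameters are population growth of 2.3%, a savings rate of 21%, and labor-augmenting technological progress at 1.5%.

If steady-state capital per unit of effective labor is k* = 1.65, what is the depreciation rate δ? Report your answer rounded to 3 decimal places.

At the steady state, Δk = 0, so s·k^α = (n + g + δ)·k.
So s / (n + g + δ) = (k*)^(1−α) = 1.65^0.67 = 1.3987.
Therefore n + g + δ = s / 1.3987 = 0.21 / 1.3987 = 0.1501, so δ = 0.1501 − 0.038 = 0.1121.

δ ≈ 0.112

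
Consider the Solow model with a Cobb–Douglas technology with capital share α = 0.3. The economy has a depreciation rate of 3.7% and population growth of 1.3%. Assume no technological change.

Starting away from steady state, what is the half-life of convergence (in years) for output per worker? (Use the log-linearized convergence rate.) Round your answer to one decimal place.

t_½ ≈ 19.8 years

Near the steady state the convergence rate is λ = (1 − α)(n + δ).
λ = (1 − 0.3) × 0.050 = 0.7 × 0.050 = 0.0350
Half-life = ln 2 / λ = 0.6931 / 0.0350 ≈ 19.80 years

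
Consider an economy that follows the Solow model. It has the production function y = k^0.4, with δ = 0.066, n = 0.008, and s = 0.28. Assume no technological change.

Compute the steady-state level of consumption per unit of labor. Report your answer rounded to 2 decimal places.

c* ≈ 1.75

In steady state, investment equals break-even investment: s·k^α = (n + δ)·k.
Rearranging, k^(1−α) = s / (n + δ).
k^0.6 = 0.28 / (0.008 + 0.066) = 0.28 / 0.074 = 3.7838
k* = 3.7838^(1/0.6) ≈ 9.1878
y* = (k*)^α = 9.1878^0.4 ≈ 2.4282
c* = (1 − s)·y* = (1 − 0.28) × 2.4282 ≈ 1.7483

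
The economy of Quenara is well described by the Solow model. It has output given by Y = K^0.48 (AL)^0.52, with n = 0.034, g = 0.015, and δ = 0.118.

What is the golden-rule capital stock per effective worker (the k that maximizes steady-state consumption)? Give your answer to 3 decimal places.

The golden rule sets f'(k) = n + g + δ, i.e. α·k^(α−1) = n + g + δ.
So k^(1−α) = α / (n + g + δ) = 0.48 / 0.167 = 2.8743.
k_gold = 2.8743^(1/0.52) ≈ 7.6171

k_gold ≈ 7.617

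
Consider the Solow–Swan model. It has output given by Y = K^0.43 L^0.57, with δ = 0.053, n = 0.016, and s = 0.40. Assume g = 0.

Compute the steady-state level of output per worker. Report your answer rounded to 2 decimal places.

In steady state, investment equals break-even investment: s·k^α = (n + δ)·k.
Rearranging, k^(1−α) = s / (n + δ).
k^0.57 = 0.40 / (0.016 + 0.053) = 0.40 / 0.069 = 5.7971
k* = 5.7971^(1/0.57) ≈ 21.8256
y* = (k*)^α = 21.8256^0.43 ≈ 3.7649

y* ≈ 3.76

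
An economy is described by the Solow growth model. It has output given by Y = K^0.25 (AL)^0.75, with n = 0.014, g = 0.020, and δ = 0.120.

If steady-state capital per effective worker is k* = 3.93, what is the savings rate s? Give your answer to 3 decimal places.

Steady state requires s·f(k) = (n + g + δ)·k, i.e. s·k^α = (n + g + δ)·k.
So s / (n + g + δ) = (k*)^(1−α) = 3.93^0.75 = 2.7912.
Therefore s = 2.7912 × (n + g + δ) = 2.7912 × 0.154 = 0.4298.

s ≈ 0.430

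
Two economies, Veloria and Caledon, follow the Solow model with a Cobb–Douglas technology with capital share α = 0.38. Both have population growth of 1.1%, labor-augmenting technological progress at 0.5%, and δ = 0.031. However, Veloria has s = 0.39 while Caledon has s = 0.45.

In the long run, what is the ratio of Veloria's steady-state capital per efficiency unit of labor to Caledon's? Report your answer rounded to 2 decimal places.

Steady-state k* = [s/(n + g + δ)]^(1/(1−α)), so the ratio is [ (s_V/(n + g + δ)_V) / (s_C/(n + g + δ)_C) ]^1.6129.
s_V/(n + g + δ)_V = 0.39/0.047 = 8.2979; s_C/(n + g + δ)_C = 0.45/0.047 = 9.5745.
Ratio = (8.2979/9.5745)^1.6129 = 0.8667^1.6129 ≈ 0.7939

k*_V / k*_C ≈ 0.79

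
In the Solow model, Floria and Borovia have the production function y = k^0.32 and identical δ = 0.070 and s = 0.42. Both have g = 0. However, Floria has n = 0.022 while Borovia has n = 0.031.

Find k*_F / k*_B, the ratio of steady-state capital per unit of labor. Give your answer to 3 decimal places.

Steady-state k* = [s/(n + δ)]^(1/(1−α)), so the ratio is [ (s_F/(n + δ)_F) / (s_B/(n + δ)_B) ]^1.4706.
s_F/(n + δ)_F = 0.42/0.092 = 4.5652; s_B/(n + δ)_B = 0.42/0.101 = 4.1584.
Ratio = (4.5652/4.1584)^1.4706 = 1.0978^1.4706 ≈ 1.1471

k*_F / k*_B ≈ 1.147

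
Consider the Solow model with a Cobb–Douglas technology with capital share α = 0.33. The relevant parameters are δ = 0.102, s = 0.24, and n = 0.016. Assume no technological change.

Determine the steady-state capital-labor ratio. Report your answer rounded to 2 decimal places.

k* ≈ 2.89

At the steady state, Δk = 0, so s·k^α = (n + δ)·k.
Rearranging, k^(1−α) = s / (n + δ).
k^0.67 = 0.24 / (0.016 + 0.102) = 0.24 / 0.118 = 2.0339
k* = 2.0339^(1/0.67) ≈ 2.8853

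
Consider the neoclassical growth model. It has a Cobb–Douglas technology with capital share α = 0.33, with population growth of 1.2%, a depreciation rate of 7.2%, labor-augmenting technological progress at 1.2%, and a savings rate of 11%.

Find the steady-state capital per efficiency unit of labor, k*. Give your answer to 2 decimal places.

Steady state requires s·f(k) = (n + g + δ)·k, i.e. s·k^α = (n + g + δ)·k.
Dividing both sides by k: k^(1−α) = s / (n + g + δ).
k^0.67 = 0.11 / (0.012 + 0.012 + 0.072) = 0.11 / 0.096 = 1.1458
k* = 1.1458^(1/0.67) ≈ 1.2252

k* = 1.23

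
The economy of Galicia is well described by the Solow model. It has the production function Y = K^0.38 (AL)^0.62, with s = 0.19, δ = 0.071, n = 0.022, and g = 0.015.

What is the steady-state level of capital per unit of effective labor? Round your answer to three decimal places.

In steady state, investment equals break-even investment: s·k^α = (n + g + δ)·k.
Rearranging, k^(1−α) = s / (n + g + δ).
k^0.62 = 0.19 / (0.022 + 0.015 + 0.071) = 0.19 / 0.108 = 1.7593
k* = 1.7593^(1/0.62) ≈ 2.4872

k* ≈ 2.487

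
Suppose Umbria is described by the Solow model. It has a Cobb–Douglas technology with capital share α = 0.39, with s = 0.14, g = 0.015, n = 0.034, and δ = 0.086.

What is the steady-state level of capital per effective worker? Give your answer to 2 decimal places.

k* = 1.06

At the steady state, Δk = 0, so s·k^α = (n + g + δ)·k.
Dividing both sides by k: k^(1−α) = s / (n + g + δ).
k^0.61 = 0.14 / (0.034 + 0.015 + 0.086) = 0.14 / 0.135 = 1.0370
k* = 1.0370^(1/0.61) ≈ 1.0614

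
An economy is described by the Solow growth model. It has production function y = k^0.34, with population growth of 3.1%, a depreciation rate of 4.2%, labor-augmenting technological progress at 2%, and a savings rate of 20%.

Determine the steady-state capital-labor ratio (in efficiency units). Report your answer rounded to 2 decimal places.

In steady state, investment equals break-even investment: s·k^α = (n + g + δ)·k.
Rearranging, k^(1−α) = s / (n + g + δ).
k^0.66 = 0.20 / (0.031 + 0.020 + 0.042) = 0.20 / 0.093 = 2.1505
k* = 2.1505^(1/0.66) ≈ 3.1904

k* = 3.19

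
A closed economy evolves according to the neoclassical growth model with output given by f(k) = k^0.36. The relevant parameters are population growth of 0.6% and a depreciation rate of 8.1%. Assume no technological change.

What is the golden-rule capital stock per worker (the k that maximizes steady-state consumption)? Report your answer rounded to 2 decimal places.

The golden rule sets f'(k) = n + δ, i.e. α·k^(α−1) = n + δ.
So k^(1−α) = α / (n + δ) = 0.36 / 0.087 = 4.1379.
k_gold = 4.1379^(1/0.64) ≈ 9.1985

k_gold ≈ 9.20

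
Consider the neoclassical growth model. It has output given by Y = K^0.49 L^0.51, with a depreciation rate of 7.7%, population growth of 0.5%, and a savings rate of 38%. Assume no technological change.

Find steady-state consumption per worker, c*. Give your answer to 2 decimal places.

c* = 2.71

Steady state requires s·f(k) = (n + δ)·k, i.e. s·k^α = (n + δ)·k.
Rearranging, k^(1−α) = s / (n + δ).
k^0.51 = 0.38 / (0.005 + 0.077) = 0.38 / 0.082 = 4.6341
k* = 4.6341^(1/0.51) ≈ 20.2216
y* = (k*)^α = 20.2216^0.49 ≈ 4.3636
c* = (1 − s)·y* = (1 − 0.38) × 4.3636 ≈ 2.7054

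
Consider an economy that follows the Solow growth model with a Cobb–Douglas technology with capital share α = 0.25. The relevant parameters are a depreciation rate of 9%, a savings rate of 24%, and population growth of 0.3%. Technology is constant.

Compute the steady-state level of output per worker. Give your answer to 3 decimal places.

y* = 1.372

Steady state requires s·f(k) = (n + δ)·k, i.e. s·k^α = (n + δ)·k.
Dividing both sides by k: k^(1−α) = s / (n + δ).
k^0.75 = 0.24 / (0.003 + 0.090) = 0.24 / 0.093 = 2.5806
k* = 2.5806^(1/0.75) ≈ 3.5397
y* = (k*)^α = 3.5397^0.25 ≈ 1.3716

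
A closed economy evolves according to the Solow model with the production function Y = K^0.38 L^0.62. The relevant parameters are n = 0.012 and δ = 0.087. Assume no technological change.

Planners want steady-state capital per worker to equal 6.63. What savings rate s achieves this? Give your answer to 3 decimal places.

In steady state, investment equals break-even investment: s·k^α = (n + δ)·k.
So s / (n + δ) = (k*)^(1−α) = 6.63^0.62 = 3.2310.
Therefore s = 3.2310 × (n + δ) = 3.2310 × 0.099 = 0.3199.

s ≈ 0.320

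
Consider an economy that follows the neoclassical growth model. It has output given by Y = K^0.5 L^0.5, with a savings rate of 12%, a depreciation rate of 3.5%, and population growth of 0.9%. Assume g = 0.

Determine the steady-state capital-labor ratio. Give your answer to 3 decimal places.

k* = 7.438

At the steady state, Δk = 0, so s·k^α = (n + δ)·k.
Dividing both sides by k: k^(1−α) = s / (n + δ).
k^0.5 = 0.12 / (0.009 + 0.035) = 0.12 / 0.044 = 2.7273
k* = 2.7273^(1/0.5) ≈ 7.4382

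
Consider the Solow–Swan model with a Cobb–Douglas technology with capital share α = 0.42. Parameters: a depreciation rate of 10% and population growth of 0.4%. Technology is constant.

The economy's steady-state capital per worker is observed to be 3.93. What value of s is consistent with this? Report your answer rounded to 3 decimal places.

Steady state requires s·f(k) = (n + δ)·k, i.e. s·k^α = (n + δ)·k.
So s / (n + δ) = (k*)^(1−α) = 3.93^0.58 = 2.2118.
Therefore s = 2.2118 × (n + δ) = 2.2118 × 0.104 = 0.2300.

s ≈ 0.230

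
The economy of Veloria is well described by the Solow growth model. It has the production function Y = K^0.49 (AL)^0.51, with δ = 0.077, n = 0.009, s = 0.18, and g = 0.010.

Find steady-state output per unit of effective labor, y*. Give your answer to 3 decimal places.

At the steady state, Δk = 0, so s·k^α = (n + g + δ)·k.
Dividing both sides by k: k^(1−α) = s / (n + g + δ).
k^0.51 = 0.18 / (0.009 + 0.010 + 0.077) = 0.18 / 0.096 = 1.8750
k* = 1.8750^(1/0.51) ≈ 3.4300
y* = (k*)^α = 3.4300^0.49 ≈ 1.8293

y* ≈ 1.829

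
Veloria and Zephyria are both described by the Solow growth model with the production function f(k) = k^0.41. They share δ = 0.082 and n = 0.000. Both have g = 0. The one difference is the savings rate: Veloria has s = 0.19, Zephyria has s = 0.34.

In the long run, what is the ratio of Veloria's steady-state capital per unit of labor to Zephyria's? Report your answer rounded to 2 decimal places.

k*_V / k*_Z ≈ 0.37

Steady-state k* = [s/(n + δ)]^(1/(1−α)), so the ratio is [ (s_V/(n + δ)_V) / (s_Z/(n + δ)_Z) ]^1.6949.
s_V/(n + δ)_V = 0.19/0.082 = 2.3171; s_Z/(n + δ)_Z = 0.34/0.082 = 4.1463.
Ratio = (2.3171/4.1463)^1.6949 = 0.5588^1.6949 ≈ 0.3729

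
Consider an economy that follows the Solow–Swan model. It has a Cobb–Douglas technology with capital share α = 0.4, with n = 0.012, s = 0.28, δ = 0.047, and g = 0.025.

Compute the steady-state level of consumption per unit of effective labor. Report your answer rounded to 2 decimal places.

c* ≈ 1.61

In steady state, investment equals break-even investment: s·k^α = (n + g + δ)·k.
Dividing both sides by k: k^(1−α) = s / (n + g + δ).
k^0.6 = 0.28 / (0.012 + 0.025 + 0.047) = 0.28 / 0.084 = 3.3333
k* = 3.3333^(1/0.6) ≈ 7.4380
y* = (k*)^α = 7.4380^0.4 ≈ 2.2314
c* = (1 − s)·y* = (1 − 0.28) × 2.2314 ≈ 1.6066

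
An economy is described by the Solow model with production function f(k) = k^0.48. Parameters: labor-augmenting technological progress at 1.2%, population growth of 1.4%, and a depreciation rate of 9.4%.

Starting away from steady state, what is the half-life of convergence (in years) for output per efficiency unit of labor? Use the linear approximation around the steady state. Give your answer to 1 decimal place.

about 11.1 years

Near the steady state the convergence rate is λ = (1 − α)(n + g + δ).
λ = (1 − 0.48) × 0.120 = 0.52 × 0.120 = 0.0624
Half-life = ln 2 / λ = 0.6931 / 0.0624 ≈ 11.11 years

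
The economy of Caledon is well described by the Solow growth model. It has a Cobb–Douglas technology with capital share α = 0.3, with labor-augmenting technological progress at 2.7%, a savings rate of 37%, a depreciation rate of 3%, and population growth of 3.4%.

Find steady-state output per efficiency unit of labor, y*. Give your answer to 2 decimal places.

y* = 1.82

At the steady state, Δk = 0, so s·k^α = (n + g + δ)·k.
Dividing both sides by k: k^(1−α) = s / (n + g + δ).
k^0.7 = 0.37 / (0.034 + 0.027 + 0.030) = 0.37 / 0.091 = 4.0659
k* = 4.0659^(1/0.7) ≈ 7.4169
y* = (k*)^α = 7.4169^0.3 ≈ 1.8242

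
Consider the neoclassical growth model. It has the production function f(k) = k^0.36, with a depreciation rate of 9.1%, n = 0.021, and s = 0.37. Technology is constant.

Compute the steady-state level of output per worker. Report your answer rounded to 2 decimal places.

y* ≈ 1.96

In steady state, investment equals break-even investment: s·k^α = (n + δ)·k.
Rearranging, k^(1−α) = s / (n + δ).
k^0.64 = 0.37 / (0.021 + 0.091) = 0.37 / 0.112 = 3.3036
k* = 3.3036^(1/0.64) ≈ 6.4702
y* = (k*)^α = 6.4702^0.36 ≈ 1.9585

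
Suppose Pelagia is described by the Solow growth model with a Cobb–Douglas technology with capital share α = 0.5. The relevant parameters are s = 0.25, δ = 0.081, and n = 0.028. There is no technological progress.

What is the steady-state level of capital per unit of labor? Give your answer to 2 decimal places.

In steady state, investment equals break-even investment: s·k^α = (n + δ)·k.
Rearranging, k^(1−α) = s / (n + δ).
k^0.5 = 0.25 / (0.028 + 0.081) = 0.25 / 0.109 = 2.2936
k* = 2.2936^(1/0.5) ≈ 5.2606

k* = 5.26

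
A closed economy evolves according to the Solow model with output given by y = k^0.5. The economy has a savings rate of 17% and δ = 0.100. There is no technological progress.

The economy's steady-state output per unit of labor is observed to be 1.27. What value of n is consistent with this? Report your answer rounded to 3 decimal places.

In steady state, investment equals break-even investment: s·k^α = (n + δ)·k.
Since y* = [s/(n + δ)]^(α/(1−α)), we have s/(n + δ) = (y*)^((1−α)/α) = 1.27^1 = 1.2700.
Therefore n + δ = s / 1.2700 = 0.17 / 1.2700 = 0.1339, so n = 0.1339 − 0.100 = 0.0339.

n ≈ 0.034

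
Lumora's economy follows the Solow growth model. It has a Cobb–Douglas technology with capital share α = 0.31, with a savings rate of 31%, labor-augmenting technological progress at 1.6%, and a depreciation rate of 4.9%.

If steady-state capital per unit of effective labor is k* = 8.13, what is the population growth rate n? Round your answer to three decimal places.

n ≈ 0.008

In steady state, investment equals break-even investment: s·k^α = (n + g + δ)·k.
So s / (n + g + δ) = (k*)^(1−α) = 8.13^0.69 = 4.2458.
Therefore n + g + δ = s / 4.2458 = 0.31 / 4.2458 = 0.0730, so n = 0.0730 − 0.065 = 0.0080.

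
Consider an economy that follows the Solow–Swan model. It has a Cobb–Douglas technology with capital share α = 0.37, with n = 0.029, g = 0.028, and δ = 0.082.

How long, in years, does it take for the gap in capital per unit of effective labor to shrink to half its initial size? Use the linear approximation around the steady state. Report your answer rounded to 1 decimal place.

half-life ≈ 7.9 years

Near the steady state the convergence rate is λ = (1 − α)(n + g + δ).
λ = (1 − 0.37) × 0.139 = 0.63 × 0.139 = 0.08757
Half-life = ln 2 / λ = 0.6931 / 0.08757 ≈ 7.91 years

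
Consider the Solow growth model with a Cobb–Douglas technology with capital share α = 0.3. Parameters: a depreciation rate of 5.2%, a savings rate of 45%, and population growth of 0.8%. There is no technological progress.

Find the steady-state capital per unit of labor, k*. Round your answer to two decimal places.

k* = 17.79

In steady state, investment equals break-even investment: s·k^α = (n + δ)·k.
Rearranging, k^(1−α) = s / (n + δ).
k^0.7 = 0.45 / (0.008 + 0.052) = 0.45 / 0.060 = 7.5000
k* = 7.5000^(1/0.7) ≈ 17.7864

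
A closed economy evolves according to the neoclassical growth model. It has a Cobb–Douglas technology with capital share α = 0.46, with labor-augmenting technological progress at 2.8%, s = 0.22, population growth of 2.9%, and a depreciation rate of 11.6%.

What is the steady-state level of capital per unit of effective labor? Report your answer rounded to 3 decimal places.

k* ≈ 1.561

In steady state, investment equals break-even investment: s·k^α = (n + g + δ)·k.
Rearranging, k^(1−α) = s / (n + g + δ).
k^0.54 = 0.22 / (0.029 + 0.028 + 0.116) = 0.22 / 0.173 = 1.2717
k* = 1.2717^(1/0.54) ≈ 1.5606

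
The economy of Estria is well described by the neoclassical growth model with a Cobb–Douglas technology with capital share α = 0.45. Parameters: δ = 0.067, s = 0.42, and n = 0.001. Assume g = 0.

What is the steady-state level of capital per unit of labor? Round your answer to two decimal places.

At the steady state, Δk = 0, so s·k^α = (n + δ)·k.
Dividing both sides by k: k^(1−α) = s / (n + δ).
k^0.55 = 0.42 / (0.001 + 0.067) = 0.42 / 0.068 = 6.1765
k* = 6.1765^(1/0.55) ≈ 27.3977

k* = 27.40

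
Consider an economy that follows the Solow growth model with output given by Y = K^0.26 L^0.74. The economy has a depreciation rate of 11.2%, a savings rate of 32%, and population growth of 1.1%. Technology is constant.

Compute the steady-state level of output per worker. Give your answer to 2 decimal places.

y* = 1.40

Steady state requires s·f(k) = (n + δ)·k, i.e. s·k^α = (n + δ)·k.
Rearranging, k^(1−α) = s / (n + δ).
k^0.74 = 0.32 / (0.011 + 0.112) = 0.32 / 0.123 = 2.6016
k* = 2.6016^(1/0.74) ≈ 3.6403
y* = (k*)^α = 3.6403^0.26 ≈ 1.3993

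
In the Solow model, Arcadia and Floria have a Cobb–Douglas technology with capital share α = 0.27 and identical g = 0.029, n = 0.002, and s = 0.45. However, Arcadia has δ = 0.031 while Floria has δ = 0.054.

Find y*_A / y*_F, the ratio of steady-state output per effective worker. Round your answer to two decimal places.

Steady-state y* = [s/(n + g + δ)]^(α/(1−α)), so the ratio is [ (s_A/(n + g + δ)_A) / (s_F/(n + g + δ)_F) ]^0.3699.
s_A/(n + g + δ)_A = 0.45/0.062 = 7.2581; s_F/(n + g + δ)_F = 0.45/0.085 = 5.2941.
Ratio = (7.2581/5.2941)^0.3699 = 1.3710^0.3699 ≈ 1.1238

y*_A / y*_F ≈ 1.12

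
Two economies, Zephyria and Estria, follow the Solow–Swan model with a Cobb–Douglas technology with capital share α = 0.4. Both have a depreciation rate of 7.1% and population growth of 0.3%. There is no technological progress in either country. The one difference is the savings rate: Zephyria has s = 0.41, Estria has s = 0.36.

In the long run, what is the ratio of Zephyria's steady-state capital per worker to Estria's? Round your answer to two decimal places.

k*_Z / k*_E ≈ 1.24

Steady-state k* = [s/(n + δ)]^(1/(1−α)), so the ratio is [ (s_Z/(n + δ)_Z) / (s_E/(n + δ)_E) ]^1.6667.
s_Z/(n + δ)_Z = 0.41/0.074 = 5.5405; s_E/(n + δ)_E = 0.36/0.074 = 4.8649.
Ratio = (5.5405/4.8649)^1.6667 = 1.1389^1.6667 ≈ 1.2421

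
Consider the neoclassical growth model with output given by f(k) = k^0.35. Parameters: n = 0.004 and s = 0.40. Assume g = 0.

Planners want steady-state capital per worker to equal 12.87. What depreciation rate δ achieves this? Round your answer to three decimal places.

Steady state requires s·f(k) = (n + δ)·k, i.e. s·k^α = (n + δ)·k.
So s / (n + δ) = (k*)^(1−α) = 12.87^0.65 = 5.2629.
Therefore n + δ = s / 5.2629 = 0.40 / 5.2629 = 0.0760, so δ = 0.0760 − 0.004 = 0.0720.

δ ≈ 0.072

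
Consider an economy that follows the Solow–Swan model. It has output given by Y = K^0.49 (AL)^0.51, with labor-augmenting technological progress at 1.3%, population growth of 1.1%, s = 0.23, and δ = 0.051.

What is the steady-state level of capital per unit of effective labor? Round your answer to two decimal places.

Steady state requires s·f(k) = (n + g + δ)·k, i.e. s·k^α = (n + g + δ)·k.
Dividing both sides by k: k^(1−α) = s / (n + g + δ).
k^0.51 = 0.23 / (0.011 + 0.013 + 0.051) = 0.23 / 0.075 = 3.0667
k* = 3.0667^(1/0.51) ≈ 9.0003

k* ≈ 9.00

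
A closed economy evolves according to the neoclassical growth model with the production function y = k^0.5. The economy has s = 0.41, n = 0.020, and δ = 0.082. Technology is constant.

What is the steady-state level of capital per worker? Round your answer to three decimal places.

In steady state, investment equals break-even investment: s·k^α = (n + δ)·k.
Rearranging, k^(1−α) = s / (n + δ).
k^0.5 = 0.41 / (0.020 + 0.082) = 0.41 / 0.102 = 4.0196
k* = 4.0196^(1/0.5) ≈ 16.1572

k* ≈ 16.157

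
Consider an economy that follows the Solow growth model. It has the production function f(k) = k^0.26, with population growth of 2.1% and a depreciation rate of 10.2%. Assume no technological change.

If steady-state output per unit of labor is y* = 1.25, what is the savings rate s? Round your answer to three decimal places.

In steady state, investment equals break-even investment: s·k^α = (n + δ)·k.
Since y* = [s/(n + δ)]^(α/(1−α)), we have s/(n + δ) = (y*)^((1−α)/α) = 1.25^2.8462 = 1.8872.
Therefore s = 1.8872 × (n + δ) = 1.8872 × 0.123 = 0.2321.

s ≈ 0.232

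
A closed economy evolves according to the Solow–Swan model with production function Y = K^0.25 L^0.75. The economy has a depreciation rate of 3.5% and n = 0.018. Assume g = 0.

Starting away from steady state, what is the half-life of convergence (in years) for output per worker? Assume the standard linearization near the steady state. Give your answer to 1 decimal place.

Near the steady state the convergence rate is λ = (1 − α)(n + δ).
λ = (1 − 0.25) × 0.053 = 0.75 × 0.053 = 0.03975
Half-life = ln 2 / λ = 0.6931 / 0.03975 ≈ 17.44 years

half-life ≈ 17.4 years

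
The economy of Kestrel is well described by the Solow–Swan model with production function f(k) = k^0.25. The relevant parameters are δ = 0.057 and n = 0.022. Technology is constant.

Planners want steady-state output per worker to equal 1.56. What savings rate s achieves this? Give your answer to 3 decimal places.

At the steady state, Δk = 0, so s·k^α = (n + δ)·k.
Since y* = [s/(n + δ)]^(α/(1−α)), we have s/(n + δ) = (y*)^((1−α)/α) = 1.56^3 = 3.7964.
Therefore s = 3.7964 × (n + δ) = 3.7964 × 0.079 = 0.2999.

s ≈ 0.300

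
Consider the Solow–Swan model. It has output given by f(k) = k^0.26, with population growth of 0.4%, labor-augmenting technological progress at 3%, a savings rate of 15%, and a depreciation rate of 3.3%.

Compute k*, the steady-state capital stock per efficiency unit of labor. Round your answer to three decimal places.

Steady state requires s·f(k) = (n + g + δ)·k, i.e. s·k^α = (n + g + δ)·k.
Dividing both sides by k: k^(1−α) = s / (n + g + δ).
k^0.74 = 0.15 / (0.004 + 0.030 + 0.033) = 0.15 / 0.067 = 2.2388
k* = 2.2388^(1/0.74) ≈ 2.9716

k* = 2.972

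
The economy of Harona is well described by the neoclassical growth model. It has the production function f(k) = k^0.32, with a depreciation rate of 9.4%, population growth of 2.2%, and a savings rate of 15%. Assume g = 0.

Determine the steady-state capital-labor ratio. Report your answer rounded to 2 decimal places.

In steady state, investment equals break-even investment: s·k^α = (n + δ)·k.
Dividing both sides by k: k^(1−α) = s / (n + δ).
k^0.68 = 0.15 / (0.022 + 0.094) = 0.15 / 0.116 = 1.2931
k* = 1.2931^(1/0.68) ≈ 1.4594

k* ≈ 1.46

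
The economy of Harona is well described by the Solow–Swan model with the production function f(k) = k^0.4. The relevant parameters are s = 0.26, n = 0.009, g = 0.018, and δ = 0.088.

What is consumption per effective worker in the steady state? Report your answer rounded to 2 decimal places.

c* ≈ 1.27

At the steady state, Δk = 0, so s·k^α = (n + g + δ)·k.
Dividing both sides by k: k^(1−α) = s / (n + g + δ).
k^0.6 = 0.26 / (0.009 + 0.018 + 0.088) = 0.26 / 0.115 = 2.2609
k* = 2.2609^(1/0.6) ≈ 3.8947
y* = (k*)^α = 3.8947^0.4 ≈ 1.7226
c* = (1 − s)·y* = (1 − 0.26) × 1.7226 ≈ 1.2747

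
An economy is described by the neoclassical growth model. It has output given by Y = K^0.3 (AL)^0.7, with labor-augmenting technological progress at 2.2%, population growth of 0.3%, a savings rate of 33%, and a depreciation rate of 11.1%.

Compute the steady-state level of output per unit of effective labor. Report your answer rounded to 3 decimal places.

At the steady state, Δk = 0, so s·k^α = (n + g + δ)·k.
Dividing both sides by k: k^(1−α) = s / (n + g + δ).
k^0.7 = 0.33 / (0.003 + 0.022 + 0.111) = 0.33 / 0.136 = 2.4265
k* = 2.4265^(1/0.7) ≈ 3.5479
y* = (k*)^α = 3.5479^0.3 ≈ 1.4621

y* ≈ 1.462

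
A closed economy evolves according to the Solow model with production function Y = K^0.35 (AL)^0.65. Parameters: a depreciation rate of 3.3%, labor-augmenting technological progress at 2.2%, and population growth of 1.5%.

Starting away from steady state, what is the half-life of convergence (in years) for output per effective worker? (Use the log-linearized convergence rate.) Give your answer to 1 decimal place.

about 15.2 years

Near the steady state the convergence rate is λ = (1 − α)(n + g + δ).
λ = (1 − 0.35) × 0.070 = 0.65 × 0.070 = 0.0455
Half-life = ln 2 / λ = 0.6931 / 0.0455 ≈ 15.23 years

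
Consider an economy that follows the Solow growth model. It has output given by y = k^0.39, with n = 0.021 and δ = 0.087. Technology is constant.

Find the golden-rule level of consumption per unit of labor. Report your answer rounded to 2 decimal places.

At the golden rule, f'(k) = n + δ, so α·k^(α−1) = n + δ and k_gold = (α/(n + δ))^(1/(1−α)).
k_gold = (0.39/0.108)^(1/0.61) = 3.6111^1.6393 ≈ 8.2061
c_gold = f(k_gold) − (n + δ)·k_gold = 2.2725 − 0.108×8.2061 ≈ 1.3862

c_gold ≈ 1.39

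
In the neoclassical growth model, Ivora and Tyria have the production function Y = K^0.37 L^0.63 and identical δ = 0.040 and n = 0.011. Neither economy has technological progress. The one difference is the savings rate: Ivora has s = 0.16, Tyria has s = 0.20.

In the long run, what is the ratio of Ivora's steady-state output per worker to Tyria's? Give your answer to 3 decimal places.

y*_I / y*_T ≈ 0.877

Steady-state y* = [s/(n + δ)]^(α/(1−α)), so the ratio is [ (s_I/(n + δ)_I) / (s_T/(n + δ)_T) ]^0.5873.
s_I/(n + δ)_I = 0.16/0.051 = 3.1373; s_T/(n + δ)_T = 0.20/0.051 = 3.9216.
Ratio = (3.1373/3.9216)^0.5873 = 0.8000^0.5873 ≈ 0.8772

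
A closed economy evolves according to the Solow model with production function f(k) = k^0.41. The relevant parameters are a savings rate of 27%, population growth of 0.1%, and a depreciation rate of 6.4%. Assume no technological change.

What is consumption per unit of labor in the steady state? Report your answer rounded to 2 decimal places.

In steady state, investment equals break-even investment: s·k^α = (n + δ)·k.
Dividing both sides by k: k^(1−α) = s / (n + δ).
k^0.59 = 0.27 / (0.001 + 0.064) = 0.27 / 0.065 = 4.1538
k* = 4.1538^(1/0.59) ≈ 11.1741
y* = (k*)^α = 11.1741^0.41 ≈ 2.6901
c* = (1 − s)·y* = (1 − 0.27) × 2.6901 ≈ 1.9638

c* ≈ 1.96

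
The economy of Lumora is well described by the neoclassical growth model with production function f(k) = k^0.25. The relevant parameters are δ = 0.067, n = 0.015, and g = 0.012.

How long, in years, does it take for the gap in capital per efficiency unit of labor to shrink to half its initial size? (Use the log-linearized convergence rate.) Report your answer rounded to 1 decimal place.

Near the steady state the convergence rate is λ = (1 − α)(n + g + δ).
λ = (1 − 0.25) × 0.094 = 0.75 × 0.094 = 0.0705
Half-life = ln 2 / λ = 0.6931 / 0.0705 ≈ 9.83 years

about 9.8 years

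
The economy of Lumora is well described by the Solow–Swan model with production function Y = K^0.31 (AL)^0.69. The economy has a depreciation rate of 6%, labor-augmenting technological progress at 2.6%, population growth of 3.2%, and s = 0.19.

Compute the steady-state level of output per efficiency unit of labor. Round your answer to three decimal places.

Steady state requires s·f(k) = (n + g + δ)·k, i.e. s·k^α = (n + g + δ)·k.
Rearranging, k^(1−α) = s / (n + g + δ).
k^0.69 = 0.19 / (0.032 + 0.026 + 0.060) = 0.19 / 0.118 = 1.6102
k* = 1.6102^(1/0.69) ≈ 1.9945
y* = (k*)^α = 1.9945^0.31 ≈ 1.2386

y* ≈ 1.239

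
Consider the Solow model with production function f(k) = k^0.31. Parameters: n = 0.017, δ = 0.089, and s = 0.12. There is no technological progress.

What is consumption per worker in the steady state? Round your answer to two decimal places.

Steady state requires s·f(k) = (n + δ)·k, i.e. s·k^α = (n + δ)·k.
Rearranging, k^(1−α) = s / (n + δ).
k^0.69 = 0.12 / (0.017 + 0.089) = 0.12 / 0.106 = 1.1321
k* = 1.1321^(1/0.69) ≈ 1.1970
y* = (k*)^α = 1.1970^0.31 ≈ 1.0573
c* = (1 − s)·y* = (1 − 0.12) × 1.0573 ≈ 0.9304

c* = 0.93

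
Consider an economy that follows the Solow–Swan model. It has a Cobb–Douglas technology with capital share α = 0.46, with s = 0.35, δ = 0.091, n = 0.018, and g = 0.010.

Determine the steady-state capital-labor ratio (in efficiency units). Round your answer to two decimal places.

In steady state, investment equals break-even investment: s·k^α = (n + g + δ)·k.
Dividing both sides by k: k^(1−α) = s / (n + g + δ).
k^0.54 = 0.35 / (0.018 + 0.010 + 0.091) = 0.35 / 0.119 = 2.9412
k* = 2.9412^(1/0.54) ≈ 7.3729

k* = 7.37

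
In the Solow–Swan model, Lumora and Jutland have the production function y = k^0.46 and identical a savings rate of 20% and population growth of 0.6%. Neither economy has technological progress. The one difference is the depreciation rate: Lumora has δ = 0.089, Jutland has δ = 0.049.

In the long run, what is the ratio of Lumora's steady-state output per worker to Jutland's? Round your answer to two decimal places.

Steady-state y* = [s/(n + δ)]^(α/(1−α)), so the ratio is [ (s_L/(n + δ)_L) / (s_J/(n + δ)_J) ]^0.8519.
s_L/(n + δ)_L = 0.20/0.095 = 2.1053; s_J/(n + δ)_J = 0.20/0.055 = 3.6364.
Ratio = (2.1053/3.6364)^0.8519 = 0.5790^0.8519 ≈ 0.6278

y*_L / y*_J ≈ 0.63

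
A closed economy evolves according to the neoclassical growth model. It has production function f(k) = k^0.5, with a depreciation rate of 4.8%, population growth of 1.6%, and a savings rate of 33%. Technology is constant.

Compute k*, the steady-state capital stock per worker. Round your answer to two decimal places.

In steady state, investment equals break-even investment: s·k^α = (n + δ)·k.
Rearranging, k^(1−α) = s / (n + δ).
k^0.5 = 0.33 / (0.016 + 0.048) = 0.33 / 0.064 = 5.1563
k* = 5.1563^(1/0.5) ≈ 26.5874

k* = 26.59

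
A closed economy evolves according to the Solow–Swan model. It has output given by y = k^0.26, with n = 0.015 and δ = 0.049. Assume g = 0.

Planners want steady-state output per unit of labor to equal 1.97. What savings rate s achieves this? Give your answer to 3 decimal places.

s ≈ 0.441

At the steady state, Δk = 0, so s·k^α = (n + δ)·k.
Since y* = [s/(n + δ)]^(α/(1−α)), we have s/(n + δ) = (y*)^((1−α)/α) = 1.97^2.8462 = 6.8883.
Therefore s = 6.8883 × (n + δ) = 6.8883 × 0.064 = 0.4409.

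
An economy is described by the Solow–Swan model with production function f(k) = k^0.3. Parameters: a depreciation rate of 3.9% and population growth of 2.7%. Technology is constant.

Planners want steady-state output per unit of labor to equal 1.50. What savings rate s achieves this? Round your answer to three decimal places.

In steady state, investment equals break-even investment: s·k^α = (n + δ)·k.
Since y* = [s/(n + δ)]^(α/(1−α)), we have s/(n + δ) = (y*)^((1−α)/α) = 1.50^2.3333 = 2.5756.
Therefore s = 2.5756 × (n + δ) = 2.5756 × 0.066 = 0.1700.

s ≈ 0.170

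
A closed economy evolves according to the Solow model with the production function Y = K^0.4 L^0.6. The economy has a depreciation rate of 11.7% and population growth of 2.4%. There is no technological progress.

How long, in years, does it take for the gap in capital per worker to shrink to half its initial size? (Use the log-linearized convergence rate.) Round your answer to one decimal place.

t_½ ≈ 8.2 years

Near the steady state the convergence rate is λ = (1 − α)(n + δ).
λ = (1 − 0.4) × 0.141 = 0.6 × 0.141 = 0.0846
Half-life = ln 2 / λ = 0.6931 / 0.0846 ≈ 8.19 years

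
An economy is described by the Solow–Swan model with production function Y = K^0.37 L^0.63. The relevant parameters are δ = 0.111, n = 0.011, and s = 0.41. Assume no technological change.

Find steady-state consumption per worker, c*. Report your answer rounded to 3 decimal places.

c* ≈ 1.202

In steady state, investment equals break-even investment: s·k^α = (n + δ)·k.
Rearranging, k^(1−α) = s / (n + δ).
k^0.63 = 0.41 / (0.011 + 0.111) = 0.41 / 0.122 = 3.3607
k* = 3.3607^(1/0.63) ≈ 6.8486
y* = (k*)^α = 6.8486^0.37 ≈ 2.0379
c* = (1 − s)·y* = (1 − 0.41) × 2.0379 ≈ 1.2024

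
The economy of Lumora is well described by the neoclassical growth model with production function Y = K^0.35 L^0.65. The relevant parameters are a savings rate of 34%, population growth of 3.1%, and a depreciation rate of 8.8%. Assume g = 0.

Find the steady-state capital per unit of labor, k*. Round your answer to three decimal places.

Steady state requires s·f(k) = (n + δ)·k, i.e. s·k^α = (n + δ)·k.
Rearranging, k^(1−α) = s / (n + δ).
k^0.65 = 0.34 / (0.031 + 0.088) = 0.34 / 0.119 = 2.8571
k* = 2.8571^(1/0.65) ≈ 5.0283

k* ≈ 5.028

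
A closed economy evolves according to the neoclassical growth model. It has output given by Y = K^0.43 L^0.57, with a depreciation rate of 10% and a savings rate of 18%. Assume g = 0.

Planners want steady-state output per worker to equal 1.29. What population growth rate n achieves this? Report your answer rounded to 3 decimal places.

n ≈ 0.028

At the steady state, Δk = 0, so s·k^α = (n + δ)·k.
Since y* = [s/(n + δ)]^(α/(1−α)), we have s/(n + δ) = (y*)^((1−α)/α) = 1.29^1.3256 = 1.4015.
Therefore n + δ = s / 1.4015 = 0.18 / 1.4015 = 0.1284, so n = 0.1284 − 0.100 = 0.0284.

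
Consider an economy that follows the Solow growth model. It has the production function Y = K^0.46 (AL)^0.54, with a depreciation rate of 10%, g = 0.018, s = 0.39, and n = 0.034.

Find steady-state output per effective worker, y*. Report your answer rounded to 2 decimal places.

y* ≈ 2.23

At the steady state, Δk = 0, so s·k^α = (n + g + δ)·k.
Rearranging, k^(1−α) = s / (n + g + δ).
k^0.54 = 0.39 / (0.034 + 0.018 + 0.100) = 0.39 / 0.152 = 2.5658
k* = 2.5658^(1/0.54) ≈ 5.7256
y* = (k*)^α = 5.7256^0.46 ≈ 2.2315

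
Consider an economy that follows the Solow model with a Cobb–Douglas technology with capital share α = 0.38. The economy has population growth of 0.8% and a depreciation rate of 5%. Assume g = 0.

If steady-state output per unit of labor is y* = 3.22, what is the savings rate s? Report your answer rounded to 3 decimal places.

s ≈ 0.391

At the steady state, Δk = 0, so s·k^α = (n + δ)·k.
Since y* = [s/(n + δ)]^(α/(1−α)), we have s/(n + δ) = (y*)^((1−α)/α) = 3.22^1.6316 = 6.7393.
Therefore s = 6.7393 × (n + δ) = 6.7393 × 0.058 = 0.3909.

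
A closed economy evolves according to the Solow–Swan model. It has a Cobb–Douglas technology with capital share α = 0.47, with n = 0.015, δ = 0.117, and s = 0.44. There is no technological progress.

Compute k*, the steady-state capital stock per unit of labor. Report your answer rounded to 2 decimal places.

In steady state, investment equals break-even investment: s·k^α = (n + δ)·k.
Dividing both sides by k: k^(1−α) = s / (n + δ).
k^0.53 = 0.44 / (0.015 + 0.117) = 0.44 / 0.132 = 3.3333
k* = 3.3333^(1/0.53) ≈ 9.6952

k* = 9.70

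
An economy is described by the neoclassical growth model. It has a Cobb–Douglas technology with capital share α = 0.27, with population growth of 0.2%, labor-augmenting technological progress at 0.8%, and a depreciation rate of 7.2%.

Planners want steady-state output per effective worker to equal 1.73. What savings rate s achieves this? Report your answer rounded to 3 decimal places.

s ≈ 0.361

Steady state requires s·f(k) = (n + g + δ)·k, i.e. s·k^α = (n + g + δ)·k.
Since y* = [s/(n + g + δ)]^(α/(1−α)), we have s/(n + g + δ) = (y*)^((1−α)/α) = 1.73^2.7037 = 4.4015.
Therefore s = 4.4015 × (n + g + δ) = 4.4015 × 0.082 = 0.3609.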